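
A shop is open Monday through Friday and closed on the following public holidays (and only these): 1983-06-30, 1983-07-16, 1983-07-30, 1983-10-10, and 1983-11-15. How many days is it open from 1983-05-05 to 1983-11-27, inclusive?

144

1983-05-05 is a Thursday.
That's 207 days from start to end, counting both.
207 = 7 × 29 + 4, so there are 29 full weeks plus 4 extra days.
Each full week contributes 5 weekdays (Mon–Fri): 29 × 5 = 145.
The 4 extra days are Thursday, Friday, Saturday, Sunday — 2 of them qualify.
Total: 145 + 2 = 147.
Holidays: 1983-06-30 (Thu); 1983-07-16 (Sat); 1983-07-30 (Sat); 1983-10-10 (Mon); 1983-11-15 (Tue).
3 of the 5 holidays fall on weekdays; the rest are weekends and were already excluded.
Business days: 147 − 3 = 144.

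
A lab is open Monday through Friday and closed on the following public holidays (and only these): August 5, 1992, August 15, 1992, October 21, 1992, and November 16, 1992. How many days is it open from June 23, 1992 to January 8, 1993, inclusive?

June 23, 1992 is a Tuesday.
That's 200 days from start to end, counting both.
200 = 7 × 28 + 4, so there are 28 full weeks plus 4 extra days.
Each full week contributes 5 weekdays (Mon–Fri): 28 × 5 = 140.
The 4 extra days are Tue, Wed, Thu, Fri — 4 of them qualify.
Total: 140 + 4 = 144.
Holidays: August 5, 1992 (Wed); August 15, 1992 (Sat); October 21, 1992 (Wed); November 16, 1992 (Mon).
3 of the 4 holidays fall on weekdays; the rest are weekends and were already excluded.
Business days: 144 − 3 = 141.

141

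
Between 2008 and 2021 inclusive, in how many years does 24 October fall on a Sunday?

2

Day of week of October 24 in each year:
2008: Fri, 2009: Sat, 2010: Sun ✓, 2011: Mon, 2012: Wed, 2013: Thu, 2014: Fri, 2015: Sat, 2016: Mon, 2017: Tue, 2018: Wed, 2019: Thu, 2020: Sat, 2021: Sun ✓
Sundays: 2010, 2021.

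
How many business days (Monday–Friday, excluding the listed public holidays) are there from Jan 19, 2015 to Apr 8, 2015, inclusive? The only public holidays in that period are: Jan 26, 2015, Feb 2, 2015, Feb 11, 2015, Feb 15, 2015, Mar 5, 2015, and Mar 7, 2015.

54 business days

Jan 19, 2015 is a Monday.
The range spans 80 days (inclusive of both endpoints).
80 = 7 × 11 + 3, so there are 11 full weeks plus 3 extra days.
Each full week contributes 5 weekdays (Mon–Fri): 11 × 5 = 55.
The 3 extra days are Monday, Tuesday, Wednesday — 3 of them qualify.
Total: 55 + 3 = 58.
Holidays: Jan 26, 2015 (Mon); Feb 2, 2015 (Mon); Feb 11, 2015 (Wed); Feb 15, 2015 (Sun); Mar 5, 2015 (Thu); Mar 7, 2015 (Sat).
4 of the 6 holidays fall on weekdays; the rest are weekends and were already excluded.
Business days: 58 − 4 = 54.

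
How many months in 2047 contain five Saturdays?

4

A month has five Saturdays exactly when Saturday falls within its first (length − 28) days.
Jan: 31 days, starts Tue → 5 of Tue, Wed, Thu
Feb: 28 days, starts Fri → 5 of (none)
Mar: 31 days, starts Fri → 5 of Fri, Sat, Sun ✓
Apr: 30 days, starts Mon → 5 of Mon, Tue
May: 31 days, starts Wed → 5 of Wed, Thu, Fri
Jun: 30 days, starts Sat → 5 of Sat, Sun ✓
Jul: 31 days, starts Mon → 5 of Mon, Tue, Wed
Aug: 31 days, starts Thu → 5 of Thu, Fri, Sat ✓
Sep: 30 days, starts Sun → 5 of Sun, Mon
Oct: 31 days, starts Tue → 5 of Tue, Wed, Thu
Nov: 30 days, starts Fri → 5 of Fri, Sat ✓
Dec: 31 days, starts Sun → 5 of Sun, Mon, Tue
Months with five Saturdays: Mar, Jun, Aug, Nov.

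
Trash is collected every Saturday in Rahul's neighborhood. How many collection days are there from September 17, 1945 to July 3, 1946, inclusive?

41 Saturdays

September 17, 1945 is a Monday.
The range spans 290 days (inclusive of both endpoints).
290 = 7 × 41 + 3, so there are 41 full weeks plus 3 extra days.
Each full week contributes one Saturday: 41 so far.
The 3 extra days are Mon, Tue, Wed — none qualify.
Total: 41 + 0 = 41.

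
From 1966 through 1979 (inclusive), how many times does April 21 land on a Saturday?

2

Day of week of April 21 in each year:
1966: Thu, 1967: Fri, 1968: Sun, 1969: Mon, 1970: Tue, 1971: Wed, 1972: Fri, 1973: Sat ✓, 1974: Sun, 1975: Mon, 1976: Wed, 1977: Thu, 1978: Fri, 1979: Sat ✓
Saturdays: 1973, 1979.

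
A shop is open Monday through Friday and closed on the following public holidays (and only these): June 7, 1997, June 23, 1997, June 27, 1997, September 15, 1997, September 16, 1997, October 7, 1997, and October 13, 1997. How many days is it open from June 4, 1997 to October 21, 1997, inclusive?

94 business days

June 4, 1997 is a Wednesday.
The range spans 140 days (inclusive of both endpoints).
140 = 7 × 20, so the span is exactly 20 full weeks.
Each full week contributes 5 weekdays (Mon–Fri): 20 × 5 = 100.
Holidays: June 7, 1997 (Sat); June 23, 1997 (Mon); June 27, 1997 (Fri); September 15, 1997 (Mon); September 16, 1997 (Tue); October 7, 1997 (Tue); October 13, 1997 (Mon).
6 of the 7 holidays fall on weekdays; the rest are weekends and were already excluded.
Business days: 100 − 6 = 94.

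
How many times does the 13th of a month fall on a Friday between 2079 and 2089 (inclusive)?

18

Friday-the-13ths by year:
2079: Jan, Oct
2080: Sep, Dec
2081: Jun
2082: Feb, Mar, Nov
2083: Aug
2084: Oct
2085: Apr, Jul
2086: Sep, Dec
2087: Jun
2088: Feb, Aug
2089: May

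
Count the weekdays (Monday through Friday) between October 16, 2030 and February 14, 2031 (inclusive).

88

October 16, 2030 is a Wednesday.
The range spans 122 days (inclusive of both endpoints).
122 = 7 × 17 + 3, so there are 17 full weeks plus 3 extra days.
Each full week contributes 5 weekdays (Mon–Fri): 17 × 5 = 85.
The 3 extra days are Wednesday, Thursday, Friday — 3 of them qualify.
Total: 85 + 3 = 88.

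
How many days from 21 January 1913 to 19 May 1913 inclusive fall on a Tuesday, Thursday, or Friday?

21 January 1913 is a Tuesday.
That's 119 days from start to end, counting both.
119 = 7 × 17, so the span is exactly 17 full weeks.
Each full week contributes 3 days from the set (Tue, Thu, Fri): 17 × 3 = 51.
Total: 51.

51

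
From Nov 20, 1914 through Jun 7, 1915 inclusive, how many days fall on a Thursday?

Nov 20, 1914 is a Friday.
From Nov 20, 1914 to Jun 7, 1915 is 200 days inclusive.
200 = 7 × 28 + 4, so there are 28 full weeks plus 4 extra days.
Each full week contributes one Thursday: 28 so far.
The 4 extra days are Friday, Saturday, Sunday, Monday — none qualify.
Total: 28 + 0 = 28.

28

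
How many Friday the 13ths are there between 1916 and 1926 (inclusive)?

18

Friday-the-13ths by year:
1916: Oct
1917: Apr, Jul
1918: Sep, Dec
1919: Jun
1920: Feb, Aug
1921: May
1922: Jan, Oct
1923: Apr, Jul
1924: Jun
1925: Feb, Mar, Nov
1926: Aug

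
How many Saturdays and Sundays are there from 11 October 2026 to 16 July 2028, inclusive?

185

11 October 2026 is a Sunday.
That's 645 days from start to end, counting both.
645 = 7 × 92 + 1, so there are 92 full weeks plus 1 extra day.
Each full week contributes 2 weekend days (Sat, Sun): 92 × 2 = 184.
The 1 extra day is Sun — 1 of them qualifies.
Total: 184 + 1 = 185.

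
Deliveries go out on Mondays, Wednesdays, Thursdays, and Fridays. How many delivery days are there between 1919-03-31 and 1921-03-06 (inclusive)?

404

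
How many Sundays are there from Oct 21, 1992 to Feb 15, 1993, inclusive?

17 Sundays

Oct 21, 1992 is a Wednesday.
From Oct 21, 1992 to Feb 15, 1993 is 118 days inclusive.
118 = 7 × 16 + 6, so there are 16 full weeks plus 6 extra days.
Each full week contributes one Sunday: 16 so far.
The 6 extra days are Wed, Thu, Fri, Sat, Sun, Mon — 1 of them qualifies.
Total: 16 + 1 = 17.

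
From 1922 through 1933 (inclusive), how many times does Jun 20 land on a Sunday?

1

Day of week of June 20 in each year:
1922: Tue, 1923: Wed, 1924: Fri, 1925: Sat, 1926: Sun ✓, 1927: Mon, 1928: Wed, 1929: Thu, 1930: Fri, 1931: Sat, 1932: Mon, 1933: Tue
Sundays: 1926.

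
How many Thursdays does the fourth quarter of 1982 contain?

1 October 1982 is a Friday.
From 1 October 1982 to 31 December 1982 is 92 days inclusive.
92 = 7 × 13 + 1, so there are 13 full weeks plus 1 extra day.
Each full week contributes one Thursday: 13 so far.
The 1 extra day is Friday — none qualify.
Total: 13 + 0 = 13.

13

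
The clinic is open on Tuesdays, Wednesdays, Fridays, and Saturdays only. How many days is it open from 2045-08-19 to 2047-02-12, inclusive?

310

2045-08-19 is a Saturday.
From 2045-08-19 to 2047-02-12 is 543 days inclusive.
543 = 7 × 77 + 4, so there are 77 full weeks plus 4 extra days.
Each full week contributes 4 days from the set (Tue, Wed, Fri, Sat): 77 × 4 = 308.
The 4 extra days are Saturday, Sunday, Monday, Tuesday — 2 of them qualify.
Total: 308 + 2 = 310.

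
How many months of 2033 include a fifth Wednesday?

4

A month has five Wednesdays exactly when Wednesday falls within its first (length − 28) days.
Jan: 31 days, starts Sat → 5 of Sat, Sun, Mon
Feb: 28 days, starts Tue → 5 of (none)
Mar: 31 days, starts Tue → 5 of Tue, Wed, Thu ✓
Apr: 30 days, starts Fri → 5 of Fri, Sat
May: 31 days, starts Sun → 5 of Sun, Mon, Tue
Jun: 30 days, starts Wed → 5 of Wed, Thu ✓
Jul: 31 days, starts Fri → 5 of Fri, Sat, Sun
Aug: 31 days, starts Mon → 5 of Mon, Tue, Wed ✓
Sep: 30 days, starts Thu → 5 of Thu, Fri
Oct: 31 days, starts Sat → 5 of Sat, Sun, Mon
Nov: 30 days, starts Tue → 5 of Tue, Wed ✓
Dec: 31 days, starts Thu → 5 of Thu, Fri, Sat
Months with five Wednesdays: Mar, Jun, Aug, Nov.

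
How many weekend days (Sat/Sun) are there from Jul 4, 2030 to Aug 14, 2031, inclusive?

Jul 4, 2030 is a Thursday.
The range spans 407 days (inclusive of both endpoints).
407 = 7 × 58 + 1, so there are 58 full weeks plus 1 extra day.
Each full week contributes 2 weekend days (Sat, Sun): 58 × 2 = 116.
The 1 extra day is Thursday — none qualify.
Total: 116 + 0 = 116.

116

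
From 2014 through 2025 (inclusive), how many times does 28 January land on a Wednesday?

1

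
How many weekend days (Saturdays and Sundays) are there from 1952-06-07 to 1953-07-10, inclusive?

1952-06-07 is a Saturday.
That's 399 days from start to end, counting both.
399 = 7 × 57, so the span is exactly 57 full weeks.
Each full week contributes 2 weekend days (Sat, Sun): 57 × 2 = 114.
Total: 114.

114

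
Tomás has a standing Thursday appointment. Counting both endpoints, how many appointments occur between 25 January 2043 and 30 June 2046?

179

25 January 2043 is a Sunday.
That's 1253 days from start to end, counting both.
1253 = 7 × 179, so the span is exactly 179 full weeks.
Each full week contributes one Thursday: 179 so far.
Total: 179.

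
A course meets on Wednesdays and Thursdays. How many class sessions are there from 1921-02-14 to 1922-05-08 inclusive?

128

1921-02-14 is a Monday.
That's 449 days from start to end, counting both.
449 = 7 × 64 + 1, so there are 64 full weeks plus 1 extra day.
Each full week contributes 2 days from the set (Wed, Thu): 64 × 2 = 128.
The 1 extra day is Monday — none qualify.
Total: 128 + 0 = 128.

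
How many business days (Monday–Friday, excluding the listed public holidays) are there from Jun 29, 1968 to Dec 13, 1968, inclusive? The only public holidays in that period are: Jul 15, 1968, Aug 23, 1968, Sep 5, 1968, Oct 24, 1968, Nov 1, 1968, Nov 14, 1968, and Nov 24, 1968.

114

Jun 29, 1968 is a Saturday.
The range spans 168 days (inclusive of both endpoints).
168 = 7 × 24, so the span is exactly 24 full weeks.
Each full week contributes 5 weekdays (Mon–Fri): 24 × 5 = 120.
Total: 120.
Holidays: Jul 15, 1968 (Mon); Aug 23, 1968 (Fri); Sep 5, 1968 (Thu); Oct 24, 1968 (Thu); Nov 1, 1968 (Fri); Nov 14, 1968 (Thu); Nov 24, 1968 (Sun).
6 of the 7 holidays fall on weekdays; the rest are weekends and were already excluded.
Business days: 120 − 6 = 114.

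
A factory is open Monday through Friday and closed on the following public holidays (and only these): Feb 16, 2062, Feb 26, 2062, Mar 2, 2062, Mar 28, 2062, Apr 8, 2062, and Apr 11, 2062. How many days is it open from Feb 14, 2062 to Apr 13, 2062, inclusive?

Feb 14, 2062 is a Tuesday.
The range spans 59 days (inclusive of both endpoints).
59 = 7 × 8 + 3, so there are 8 full weeks plus 3 extra days.
Each full week contributes 5 weekdays (Mon–Fri): 8 × 5 = 40.
The 3 extra days are Tue, Wed, Thu — 3 of them qualify.
Total: 40 + 3 = 43.
Holidays: Feb 16, 2062 (Thu); Feb 26, 2062 (Sun); Mar 2, 2062 (Thu); Mar 28, 2062 (Tue); Apr 8, 2062 (Sat); Apr 11, 2062 (Tue).
4 of the 6 holidays fall on weekdays; the rest are weekends and were already excluded.
Business days: 43 − 4 = 39.

39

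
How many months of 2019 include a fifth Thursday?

4

A month has five Thursdays exactly when Thursday falls within its first (length − 28) days.
Jan: 31 days, starts Tue → 5 of Tue, Wed, Thu ✓
Feb: 28 days, starts Fri → 5 of (none)
Mar: 31 days, starts Fri → 5 of Fri, Sat, Sun
Apr: 30 days, starts Mon → 5 of Mon, Tue
May: 31 days, starts Wed → 5 of Wed, Thu, Fri ✓
Jun: 30 days, starts Sat → 5 of Sat, Sun
Jul: 31 days, starts Mon → 5 of Mon, Tue, Wed
Aug: 31 days, starts Thu → 5 of Thu, Fri, Sat ✓
Sep: 30 days, starts Sun → 5 of Sun, Mon
Oct: 31 days, starts Tue → 5 of Tue, Wed, Thu ✓
Nov: 30 days, starts Fri → 5 of Fri, Sat
Dec: 31 days, starts Sun → 5 of Sun, Mon, Tue
Months with five Thursdays: Jan, May, Aug, Oct.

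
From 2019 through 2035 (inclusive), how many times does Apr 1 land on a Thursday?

Day of week of April 1 in each year:
2019: Mon, 2020: Wed, 2021: Thu ✓, 2022: Fri, 2023: Sat, 2024: Mon, 2025: Tue, 2026: Wed, 2027: Thu ✓, 2028: Sat, 2029: Sun, 2030: Mon, 2031: Tue, 2032: Thu ✓, 2033: Fri, 2034: Sat, 2035: Sun
Thursdays: 2021, 2027, 2032.

3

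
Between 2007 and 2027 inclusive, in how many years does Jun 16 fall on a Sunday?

3

Day of week of June 16 in each year:
2007: Sat, 2008: Mon, 2009: Tue, 2010: Wed, 2011: Thu, 2012: Sat, 2013: Sun ✓, 2014: Mon, 2015: Tue, 2016: Thu, 2017: Fri, 2018: Sat, 2019: Sun ✓, 2020: Tue, 2021: Wed, 2022: Thu, 2023: Fri, 2024: Sun ✓, 2025: Mon, 2026: Tue, 2027: Wed
Sundays: 2013, 2019, 2024.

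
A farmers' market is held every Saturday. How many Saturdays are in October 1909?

October 1, 1909 is a Friday.
From October 1, 1909 to October 31, 1909 is 31 days inclusive.
31 = 7 × 4 + 3, so there are 4 full weeks plus 3 extra days.
Each full week contributes one Saturday: 4 so far.
The 3 extra days are Friday, Saturday, Sunday — 1 of them qualifies.
Total: 4 + 1 = 5.

5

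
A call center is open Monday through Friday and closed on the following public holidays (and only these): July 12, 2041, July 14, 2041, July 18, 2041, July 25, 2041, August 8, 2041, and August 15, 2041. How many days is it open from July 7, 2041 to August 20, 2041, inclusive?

27

July 7, 2041 is a Sunday.
From July 7, 2041 to August 20, 2041 is 45 days inclusive.
45 = 7 × 6 + 3, so there are 6 full weeks plus 3 extra days.
Each full week contributes 5 weekdays (Mon–Fri): 6 × 5 = 30.
The 3 extra days are Sun, Mon, Tue — 2 of them qualify.
Total: 30 + 2 = 32.
Holidays: July 12, 2041 (Fri); July 14, 2041 (Sun); July 18, 2041 (Thu); July 25, 2041 (Thu); August 8, 2041 (Thu); August 15, 2041 (Thu).
5 of the 6 holidays fall on weekdays; the rest are weekends and were already excluded.
Business days: 32 − 5 = 27.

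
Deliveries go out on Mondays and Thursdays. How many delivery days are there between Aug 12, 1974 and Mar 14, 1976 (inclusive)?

Aug 12, 1974 is a Monday.
That's 581 days from start to end, counting both.
581 = 7 × 83, so the span is exactly 83 full weeks.
Each full week contributes 2 days from the set (Mon, Thu): 83 × 2 = 166.
Total: 166.

166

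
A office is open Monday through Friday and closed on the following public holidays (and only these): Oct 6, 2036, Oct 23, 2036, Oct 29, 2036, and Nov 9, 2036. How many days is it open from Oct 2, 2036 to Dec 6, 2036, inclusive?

44

Oct 2, 2036 is a Thursday.
The range spans 66 days (inclusive of both endpoints).
66 = 7 × 9 + 3, so there are 9 full weeks plus 3 extra days.
Each full week contributes 5 weekdays (Mon–Fri): 9 × 5 = 45.
The 3 extra days are Thursday, Friday, Saturday — 2 of them qualify.
Total: 45 + 2 = 47.
Holidays: Oct 6, 2036 (Mon); Oct 23, 2036 (Thu); Oct 29, 2036 (Wed); Nov 9, 2036 (Sun).
3 of the 4 holidays fall on weekdays; the rest are weekends and were already excluded.
Business days: 47 − 3 = 44.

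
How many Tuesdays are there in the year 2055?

52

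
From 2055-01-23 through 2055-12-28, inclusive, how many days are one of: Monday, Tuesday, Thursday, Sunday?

2055-01-23 is a Saturday.
That's 340 days from start to end, counting both.
340 = 7 × 48 + 4, so there are 48 full weeks plus 4 extra days.
Each full week contributes 4 days from the set (Mon, Tue, Thu, Sun): 48 × 4 = 192.
The 4 extra days are Sat, Sun, Mon, Tue — 3 of them qualify.
Total: 192 + 3 = 195.

195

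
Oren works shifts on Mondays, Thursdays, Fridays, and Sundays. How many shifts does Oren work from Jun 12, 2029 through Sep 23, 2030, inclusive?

268

Jun 12, 2029 is a Tuesday.
That's 469 days from start to end, counting both.
469 = 7 × 67, so the span is exactly 67 full weeks.
Each full week contributes 4 days from the set (Mon, Thu, Fri, Sun): 67 × 4 = 268.
Total: 268.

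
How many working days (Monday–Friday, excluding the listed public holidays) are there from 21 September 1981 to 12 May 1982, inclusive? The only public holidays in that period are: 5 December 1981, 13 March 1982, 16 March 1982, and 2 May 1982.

21 September 1981 is a Monday.
From 21 September 1981 to 12 May 1982 is 234 days inclusive.
234 = 7 × 33 + 3, so there are 33 full weeks plus 3 extra days.
Each full week contributes 5 weekdays (Mon–Fri): 33 × 5 = 165.
The 3 extra days are Monday, Tuesday, Wednesday — 3 of them qualify.
Total: 165 + 3 = 168.
Holidays: 5 December 1981 (Sat); 13 March 1982 (Sat); 16 March 1982 (Tue); 2 May 1982 (Sun).
1 of the 4 holidays fall on weekdays; the rest are weekends and were already excluded.
Business days: 168 − 1 = 167.

167 working days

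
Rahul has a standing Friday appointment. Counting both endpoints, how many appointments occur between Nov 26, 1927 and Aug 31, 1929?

Nov 26, 1927 is a Saturday.
That's 645 days from start to end, counting both.
645 = 7 × 92 + 1, so there are 92 full weeks plus 1 extra day.
Each full week contributes one Friday: 92 so far.
The 1 extra day is Saturday — none qualify.
Total: 92 + 0 = 92.

92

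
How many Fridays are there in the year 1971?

1 January 1971 is a Friday.
From 1 January 1971 to 31 December 1971 is 365 days inclusive.
365 = 7 × 52 + 1, so there are 52 full weeks plus 1 extra day.
Each full week contributes one Friday: 52 so far.
The 1 extra day is Fri — 1 of them qualifies.
Total: 52 + 1 = 53.

53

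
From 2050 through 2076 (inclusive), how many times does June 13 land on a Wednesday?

4

Day of week of June 13 in each year:
2050: Mon, 2051: Tue, 2052: Thu, 2053: Fri, 2054: Sat, 2055: Sun, 2056: Tue, 2057: Wed ✓, 2058: Thu, 2059: Fri, 2060: Sun, 2061: Mon, 2062: Tue, 2063: Wed ✓, 2064: Fri, 2065: Sat, 2066: Sun, 2067: Mon, 2068: Wed ✓, 2069: Thu, 2070: Fri, 2071: Sat, 2072: Mon, 2073: Tue, 2074: Wed ✓, 2075: Thu, 2076: Sat
Wednesdays: 2057, 2063, 2068, 2074.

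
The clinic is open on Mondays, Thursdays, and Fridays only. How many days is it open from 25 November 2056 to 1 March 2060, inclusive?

511

25 November 2056 is a Saturday.
From 25 November 2056 to 1 March 2060 is 1193 days inclusive.
1193 = 7 × 170 + 3, so there are 170 full weeks plus 3 extra days.
Each full week contributes 3 days from the set (Mon, Thu, Fri): 170 × 3 = 510.
The 3 extra days are Saturday, Sunday, Monday — 1 of them qualifies.
Total: 510 + 1 = 511.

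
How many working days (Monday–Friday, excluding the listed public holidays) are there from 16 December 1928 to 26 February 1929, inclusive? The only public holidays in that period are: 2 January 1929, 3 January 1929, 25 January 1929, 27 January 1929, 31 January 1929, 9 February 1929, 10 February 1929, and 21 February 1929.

47 working days

16 December 1928 is a Sunday.
The range spans 73 days (inclusive of both endpoints).
73 = 7 × 10 + 3, so there are 10 full weeks plus 3 extra days.
Each full week contributes 5 weekdays (Mon–Fri): 10 × 5 = 50.
The 3 extra days are Sun, Mon, Tue — 2 of them qualify.
Total: 50 + 2 = 52.
Holidays: 2 January 1929 (Wed); 3 January 1929 (Thu); 25 January 1929 (Fri); 27 January 1929 (Sun); 31 January 1929 (Thu); 9 February 1929 (Sat); 10 February 1929 (Sun); 21 February 1929 (Thu).
5 of the 8 holidays fall on weekdays; the rest are weekends and were already excluded.
Business days: 52 − 5 = 47.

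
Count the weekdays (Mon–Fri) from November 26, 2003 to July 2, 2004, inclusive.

158 weekdays

November 26, 2003 is a Wednesday.
From November 26, 2003 to July 2, 2004 is 220 days inclusive.
220 = 7 × 31 + 3, so there are 31 full weeks plus 3 extra days.
Each full week contributes 5 weekdays (Mon–Fri): 31 × 5 = 155.
The 3 extra days are Wed, Thu, Fri — 3 of them qualify.
Total: 155 + 3 = 158.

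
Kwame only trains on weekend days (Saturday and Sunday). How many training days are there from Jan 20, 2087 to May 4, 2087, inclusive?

30

Jan 20, 2087 is a Monday.
From Jan 20, 2087 to May 4, 2087 is 105 days inclusive.
105 = 7 × 15, so the span is exactly 15 full weeks.
Each full week contributes 2 weekend days (Sat, Sun): 15 × 2 = 30.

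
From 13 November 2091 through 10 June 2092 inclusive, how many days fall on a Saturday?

30 Saturdays

13 November 2091 is a Tuesday.
From 13 November 2091 to 10 June 2092 is 211 days inclusive.
211 = 7 × 30 + 1, so there are 30 full weeks plus 1 extra day.
Each full week contributes one Saturday: 30 so far.
The 1 extra day is Tuesday — none qualify.
Total: 30 + 0 = 30.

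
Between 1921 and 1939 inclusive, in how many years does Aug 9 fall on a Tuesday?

Day of week of August 9 in each year:
1921: Tue ✓, 1922: Wed, 1923: Thu, 1924: Sat, 1925: Sun, 1926: Mon, 1927: Tue ✓, 1928: Thu, 1929: Fri, 1930: Sat, 1931: Sun, 1932: Tue ✓, 1933: Wed, 1934: Thu, 1935: Fri, 1936: Sun, 1937: Mon, 1938: Tue ✓, 1939: Wed
Tuesdays: 1921, 1927, 1932, 1938.

4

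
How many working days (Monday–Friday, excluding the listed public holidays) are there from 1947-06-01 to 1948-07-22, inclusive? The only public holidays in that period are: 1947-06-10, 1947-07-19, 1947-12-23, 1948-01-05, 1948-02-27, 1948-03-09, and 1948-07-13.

1947-06-01 is a Sunday.
That's 418 days from start to end, counting both.
418 = 7 × 59 + 5, so there are 59 full weeks plus 5 extra days.
Each full week contributes 5 weekdays (Mon–Fri): 59 × 5 = 295.
The 5 extra days are Sun, Mon, Tue, Wed, Thu — 4 of them qualify.
Total: 295 + 4 = 299.
Holidays: 1947-06-10 (Tue); 1947-07-19 (Sat); 1947-12-23 (Tue); 1948-01-05 (Mon); 1948-02-27 (Fri); 1948-03-09 (Tue); 1948-07-13 (Tue).
6 of the 7 holidays fall on weekdays; the rest are weekends and were already excluded.
Business days: 299 − 6 = 293.

293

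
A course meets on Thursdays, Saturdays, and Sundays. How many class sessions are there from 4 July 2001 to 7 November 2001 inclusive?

54

4 July 2001 is a Wednesday.
That's 127 days from start to end, counting both.
127 = 7 × 18 + 1, so there are 18 full weeks plus 1 extra day.
Each full week contributes 3 days from the set (Thu, Sat, Sun): 18 × 3 = 54.
The 1 extra day is Wed — none qualify.
Total: 54 + 0 = 54.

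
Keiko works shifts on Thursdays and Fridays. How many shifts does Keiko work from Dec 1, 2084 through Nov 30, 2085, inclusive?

Dec 1, 2084 is a Friday.
That's 365 days from start to end, counting both.
365 = 7 × 52 + 1, so there are 52 full weeks plus 1 extra day.
Each full week contributes 2 days from the set (Thu, Fri): 52 × 2 = 104.
The 1 extra day is Fri — 1 of them qualifies.
Total: 104 + 1 = 105.

105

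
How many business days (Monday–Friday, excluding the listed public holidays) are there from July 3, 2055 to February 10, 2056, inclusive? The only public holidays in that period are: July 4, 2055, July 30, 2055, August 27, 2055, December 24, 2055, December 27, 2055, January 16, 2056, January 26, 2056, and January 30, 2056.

July 3, 2055 is a Saturday.
That's 223 days from start to end, counting both.
223 = 7 × 31 + 6, so there are 31 full weeks plus 6 extra days.
Each full week contributes 5 weekdays (Mon–Fri): 31 × 5 = 155.
The 6 extra days are Saturday, Sunday, Monday, Tuesday, Wednesday, Thursday — 4 of them qualify.
Total: 155 + 4 = 159.
Holidays: July 4, 2055 (Sun); July 30, 2055 (Fri); August 27, 2055 (Fri); December 24, 2055 (Fri); December 27, 2055 (Mon); January 16, 2056 (Sun); January 26, 2056 (Wed); January 30, 2056 (Sun).
5 of the 8 holidays fall on weekdays; the rest are weekends and were already excluded.
Business days: 159 − 5 = 154.

154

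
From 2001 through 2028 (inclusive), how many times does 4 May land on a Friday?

4

Day of week of May 4 in each year:
2001: Fri ✓, 2002: Sat, 2003: Sun, 2004: Tue, 2005: Wed, 2006: Thu, 2007: Fri ✓, 2008: Sun, 2009: Mon, 2010: Tue, 2011: Wed, 2012: Fri ✓, 2013: Sat, 2014: Sun, 2015: Mon, 2016: Wed, 2017: Thu, 2018: Fri ✓, 2019: Sat, 2020: Mon, 2021: Tue, 2022: Wed, 2023: Thu, 2024: Sat, 2025: Sun, 2026: Mon, 2027: Tue, 2028: Thu
Fridays: 2001, 2007, 2012, 2018.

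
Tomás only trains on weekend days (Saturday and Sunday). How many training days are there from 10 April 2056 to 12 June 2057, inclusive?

122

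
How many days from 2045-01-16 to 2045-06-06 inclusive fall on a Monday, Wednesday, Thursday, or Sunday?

81

2045-01-16 is a Monday.
From 2045-01-16 to 2045-06-06 is 142 days inclusive.
142 = 7 × 20 + 2, so there are 20 full weeks plus 2 extra days.
Each full week contributes 4 days from the set (Mon, Wed, Thu, Sun): 20 × 4 = 80.
The 2 extra days are Monday, Tuesday — 1 of them qualifies.
Total: 80 + 1 = 81.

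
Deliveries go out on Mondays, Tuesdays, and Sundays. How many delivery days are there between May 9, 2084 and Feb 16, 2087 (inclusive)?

434

May 9, 2084 is a Tuesday.
That's 1014 days from start to end, counting both.
1014 = 7 × 144 + 6, so there are 144 full weeks plus 6 extra days.
Each full week contributes 3 days from the set (Mon, Tue, Sun): 144 × 3 = 432.
The 6 extra days are Tue, Wed, Thu, Fri, Sat, Sun — 2 of them qualify.
Total: 432 + 2 = 434.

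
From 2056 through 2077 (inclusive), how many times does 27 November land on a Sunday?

3

Day of week of November 27 in each year:
2056: Mon, 2057: Tue, 2058: Wed, 2059: Thu, 2060: Sat, 2061: Sun ✓, 2062: Mon, 2063: Tue, 2064: Thu, 2065: Fri, 2066: Sat, 2067: Sun ✓, 2068: Tue, 2069: Wed, 2070: Thu, 2071: Fri, 2072: Sun ✓, 2073: Mon, 2074: Tue, 2075: Wed, 2076: Fri, 2077: Sat
Sundays: 2061, 2067, 2072.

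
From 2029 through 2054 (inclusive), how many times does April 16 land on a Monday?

4

Day of week of April 16 in each year:
2029: Mon ✓, 2030: Tue, 2031: Wed, 2032: Fri, 2033: Sat, 2034: Sun, 2035: Mon ✓, 2036: Wed, 2037: Thu, 2038: Fri, 2039: Sat, 2040: Mon ✓, 2041: Tue, 2042: Wed, 2043: Thu, 2044: Sat, 2045: Sun, 2046: Mon ✓, 2047: Tue, 2048: Thu, 2049: Fri, 2050: Sat, 2051: Sun, 2052: Tue, 2053: Wed, 2054: Thu
Mondays: 2029, 2035, 2040, 2046.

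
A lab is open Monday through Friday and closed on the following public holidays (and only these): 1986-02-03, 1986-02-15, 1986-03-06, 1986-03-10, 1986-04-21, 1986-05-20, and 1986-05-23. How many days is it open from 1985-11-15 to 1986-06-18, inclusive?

1985-11-15 is a Friday.
From 1985-11-15 to 1986-06-18 is 216 days inclusive.
216 = 7 × 30 + 6, so there are 30 full weeks plus 6 extra days.
Each full week contributes 5 weekdays (Mon–Fri): 30 × 5 = 150.
The 6 extra days are Friday, Saturday, Sunday, Monday, Tuesday, Wednesday — 4 of them qualify.
Total: 150 + 4 = 154.
Holidays: 1986-02-03 (Mon); 1986-02-15 (Sat); 1986-03-06 (Thu); 1986-03-10 (Mon); 1986-04-21 (Mon); 1986-05-20 (Tue); 1986-05-23 (Fri).
6 of the 7 holidays fall on weekdays; the rest are weekends and were already excluded.
Business days: 154 − 6 = 148.

148 business days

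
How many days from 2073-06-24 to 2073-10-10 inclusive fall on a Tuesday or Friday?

2073-06-24 is a Saturday.
That's 109 days from start to end, counting both.
109 = 7 × 15 + 4, so there are 15 full weeks plus 4 extra days.
Each full week contributes 2 days from the set (Tue, Fri): 15 × 2 = 30.
The 4 extra days are Sat, Sun, Mon, Tue — 1 of them qualifies.
Total: 30 + 1 = 31.

31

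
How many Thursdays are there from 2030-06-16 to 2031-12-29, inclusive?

80

2030-06-16 is a Sunday.
From 2030-06-16 to 2031-12-29 is 562 days inclusive.
562 = 7 × 80 + 2, so there are 80 full weeks plus 2 extra days.
Each full week contributes one Thursday: 80 so far.
The 2 extra days are Sunday, Monday — none qualify.
Total: 80 + 0 = 80.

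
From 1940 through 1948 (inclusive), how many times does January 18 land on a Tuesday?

1

Day of week of January 18 in each year:
1940: Thu, 1941: Sat, 1942: Sun, 1943: Mon, 1944: Tue ✓, 1945: Thu, 1946: Fri, 1947: Sat, 1948: Sun
Tuesdays: 1944.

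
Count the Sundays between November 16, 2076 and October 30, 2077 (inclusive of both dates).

November 16, 2076 is a Monday.
From November 16, 2076 to October 30, 2077 is 349 days inclusive.
349 = 7 × 49 + 6, so there are 49 full weeks plus 6 extra days.
Each full week contributes one Sunday: 49 so far.
The 6 extra days are Mon, Tue, Wed, Thu, Fri, Sat — none qualify.
Total: 49 + 0 = 49.

49 Sundays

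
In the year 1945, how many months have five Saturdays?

4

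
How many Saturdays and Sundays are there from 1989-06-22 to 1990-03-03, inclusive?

73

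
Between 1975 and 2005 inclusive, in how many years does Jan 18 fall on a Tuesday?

Day of week of January 18 in each year:
1975: Sat, 1976: Sun, 1977: Tue ✓, 1978: Wed, 1979: Thu, 1980: Fri, 1981: Sun, 1982: Mon, 1983: Tue ✓, 1984: Wed, 1985: Fri, 1986: Sat, 1987: Sun, 1988: Mon, 1989: Wed, 1990: Thu, 1991: Fri, 1992: Sat, 1993: Mon, 1994: Tue ✓, 1995: Wed, 1996: Thu, 1997: Sat, 1998: Sun, 1999: Mon, 2000: Tue ✓, 2001: Thu, 2002: Fri, 2003: Sat, 2004: Sun, 2005: Tue ✓
Tuesdays: 1977, 1983, 1994, 2000, 2005.

5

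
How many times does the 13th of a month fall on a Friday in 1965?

1

The 13th falls on a Friday when the month's 13th has weekday Fri.
Jan 13 is Wed; Feb 13 is Sat; Mar 13 is Sat; Apr 13 is Tue; May 13 is Thu; Jun 13 is Sun; Jul 13 is Tue; Aug 13 is Fri ✓; Sep 13 is Mon; Oct 13 is Wed; Nov 13 is Sat; Dec 13 is Mon.
Friday the 13ths: Aug.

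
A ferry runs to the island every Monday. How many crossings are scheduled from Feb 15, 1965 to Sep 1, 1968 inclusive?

185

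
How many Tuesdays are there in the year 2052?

January 1, 2052 is a Monday.
From January 1, 2052 to December 31, 2052 is 366 days inclusive.
366 = 7 × 52 + 2, so there are 52 full weeks plus 2 extra days.
Each full week contributes one Tuesday: 52 so far.
The 2 extra days are Mon, Tue — 1 of them qualifies.
Total: 52 + 1 = 53.

53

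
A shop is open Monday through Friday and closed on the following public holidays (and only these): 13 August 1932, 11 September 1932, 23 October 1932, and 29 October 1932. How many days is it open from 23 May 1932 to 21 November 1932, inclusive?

131

23 May 1932 is a Monday.
The range spans 183 days (inclusive of both endpoints).
183 = 7 × 26 + 1, so there are 26 full weeks plus 1 extra day.
Each full week contributes 5 weekdays (Mon–Fri): 26 × 5 = 130.
The 1 extra day is Monday — 1 of them qualifies.
Total: 130 + 1 = 131.
Holidays: 13 August 1932 (Sat); 11 September 1932 (Sun); 23 October 1932 (Sun); 29 October 1932 (Sat).
None of the 4 holidays fall on a weekday, so nothing to subtract.
Business days: 131 − 0 = 131.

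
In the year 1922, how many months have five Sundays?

5

A month has five Sundays exactly when Sunday falls within its first (length − 28) days.
Jan: 31 days, starts Sun → 5 of Sun, Mon, Tue ✓
Feb: 28 days, starts Wed → 5 of (none)
Mar: 31 days, starts Wed → 5 of Wed, Thu, Fri
Apr: 30 days, starts Sat → 5 of Sat, Sun ✓
May: 31 days, starts Mon → 5 of Mon, Tue, Wed
Jun: 30 days, starts Thu → 5 of Thu, Fri
Jul: 31 days, starts Sat → 5 of Sat, Sun, Mon ✓
Aug: 31 days, starts Tue → 5 of Tue, Wed, Thu
Sep: 30 days, starts Fri → 5 of Fri, Sat
Oct: 31 days, starts Sun → 5 of Sun, Mon, Tue ✓
Nov: 30 days, starts Wed → 5 of Wed, Thu
Dec: 31 days, starts Fri → 5 of Fri, Sat, Sun ✓
Months with five Sundays: Jan, Apr, Jul, Oct, Dec.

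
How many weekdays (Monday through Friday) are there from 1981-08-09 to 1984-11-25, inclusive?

860 weekdays

1981-08-09 is a Sunday.
That's 1205 days from start to end, counting both.
1205 = 7 × 172 + 1, so there are 172 full weeks plus 1 extra day.
Each full week contributes 5 weekdays (Mon–Fri): 172 × 5 = 860.
The 1 extra day is Sun — none qualify.
Total: 860 + 0 = 860.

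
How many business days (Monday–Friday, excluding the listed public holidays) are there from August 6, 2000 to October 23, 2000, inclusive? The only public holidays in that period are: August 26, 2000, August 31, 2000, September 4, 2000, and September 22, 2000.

August 6, 2000 is a Sunday.
That's 79 days from start to end, counting both.
79 = 7 × 11 + 2, so there are 11 full weeks plus 2 extra days.
Each full week contributes 5 weekdays (Mon–Fri): 11 × 5 = 55.
The 2 extra days are Sun, Mon — 1 of them qualifies.
Total: 55 + 1 = 56.
Holidays: August 26, 2000 (Sat); August 31, 2000 (Thu); September 4, 2000 (Mon); September 22, 2000 (Fri).
3 of the 4 holidays fall on weekdays; the rest are weekends and were already excluded.
Business days: 56 − 3 = 53.

53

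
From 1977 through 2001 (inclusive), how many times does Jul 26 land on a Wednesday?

4

Day of week of July 26 in each year:
1977: Tue, 1978: Wed ✓, 1979: Thu, 1980: Sat, 1981: Sun, 1982: Mon, 1983: Tue, 1984: Thu, 1985: Fri, 1986: Sat, 1987: Sun, 1988: Tue, 1989: Wed ✓, 1990: Thu, 1991: Fri, 1992: Sun, 1993: Mon, 1994: Tue, 1995: Wed ✓, 1996: Fri, 1997: Sat, 1998: Sun, 1999: Mon, 2000: Wed ✓, 2001: Thu
Wednesdays: 1978, 1989, 1995, 2000.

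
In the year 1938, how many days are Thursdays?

January 1, 1938 is a Saturday.
The range spans 365 days (inclusive of both endpoints).
365 = 7 × 52 + 1, so there are 52 full weeks plus 1 extra day.
Each full week contributes one Thursday: 52 so far.
The 1 extra day is Sat — none qualify.
Total: 52 + 0 = 52.

52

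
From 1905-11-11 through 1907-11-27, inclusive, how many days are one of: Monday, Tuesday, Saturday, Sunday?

428

1905-11-11 is a Saturday.
From 1905-11-11 to 1907-11-27 is 747 days inclusive.
747 = 7 × 106 + 5, so there are 106 full weeks plus 5 extra days.
Each full week contributes 4 days from the set (Mon, Tue, Sat, Sun): 106 × 4 = 424.
The 5 extra days are Saturday, Sunday, Monday, Tuesday, Wednesday — 4 of them qualify.
Total: 424 + 4 = 428.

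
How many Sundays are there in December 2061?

1 December 2061 is a Thursday.
The range spans 31 days (inclusive of both endpoints).
31 = 7 × 4 + 3, so there are 4 full weeks plus 3 extra days.
Each full week contributes one Sunday: 4 so far.
The 3 extra days are Thu, Fri, Sat — none qualify.
Total: 4 + 0 = 4.

4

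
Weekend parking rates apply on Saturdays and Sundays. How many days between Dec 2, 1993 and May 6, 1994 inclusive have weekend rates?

Dec 2, 1993 is a Thursday.
That's 156 days from start to end, counting both.
156 = 7 × 22 + 2, so there are 22 full weeks plus 2 extra days.
Each full week contributes 2 weekend days (Sat, Sun): 22 × 2 = 44.
The 2 extra days are Thu, Fri — none qualify.
Total: 44 + 0 = 44.

44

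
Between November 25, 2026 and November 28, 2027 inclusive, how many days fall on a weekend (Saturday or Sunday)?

November 25, 2026 is a Wednesday.
From November 25, 2026 to November 28, 2027 is 369 days inclusive.
369 = 7 × 52 + 5, so there are 52 full weeks plus 5 extra days.
Each full week contributes 2 weekend days (Sat, Sun): 52 × 2 = 104.
The 5 extra days are Wed, Thu, Fri, Sat, Sun — 2 of them qualify.
Total: 104 + 2 = 106.

106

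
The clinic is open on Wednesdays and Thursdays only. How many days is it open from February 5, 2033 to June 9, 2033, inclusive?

February 5, 2033 is a Saturday.
The range spans 125 days (inclusive of both endpoints).
125 = 7 × 17 + 6, so there are 17 full weeks plus 6 extra days.
Each full week contributes 2 days from the set (Wed, Thu): 17 × 2 = 34.
The 6 extra days are Sat, Sun, Mon, Tue, Wed, Thu — 2 of them qualify.
Total: 34 + 2 = 36.

36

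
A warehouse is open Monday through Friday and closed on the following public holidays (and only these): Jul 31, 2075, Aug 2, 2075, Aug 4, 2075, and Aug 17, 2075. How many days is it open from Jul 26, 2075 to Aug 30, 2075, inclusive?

Jul 26, 2075 is a Friday.
That's 36 days from start to end, counting both.
36 = 7 × 5 + 1, so there are 5 full weeks plus 1 extra day.
Each full week contributes 5 weekdays (Mon–Fri): 5 × 5 = 25.
The 1 extra day is Friday — 1 of them qualifies.
Total: 25 + 1 = 26.
Holidays: Jul 31, 2075 (Wed); Aug 2, 2075 (Fri); Aug 4, 2075 (Sun); Aug 17, 2075 (Sat).
2 of the 4 holidays fall on weekdays; the rest are weekends and were already excluded.
Business days: 26 − 2 = 24.

24 business days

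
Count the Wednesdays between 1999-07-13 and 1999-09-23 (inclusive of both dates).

1999-07-13 is a Tuesday.
That's 73 days from start to end, counting both.
73 = 7 × 10 + 3, so there are 10 full weeks plus 3 extra days.
Each full week contributes one Wednesday: 10 so far.
The 3 extra days are Tuesday, Wednesday, Thursday — 1 of them qualifies.
Total: 10 + 1 = 11.

11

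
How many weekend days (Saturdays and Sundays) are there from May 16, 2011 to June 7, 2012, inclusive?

May 16, 2011 is a Monday.
From May 16, 2011 to June 7, 2012 is 389 days inclusive.
389 = 7 × 55 + 4, so there are 55 full weeks plus 4 extra days.
Each full week contributes 2 weekend days (Sat, Sun): 55 × 2 = 110.
The 4 extra days are Monday, Tuesday, Wednesday, Thursday — none qualify.
Total: 110 + 0 = 110.

110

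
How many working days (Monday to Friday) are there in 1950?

260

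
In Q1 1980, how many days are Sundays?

13

1980-01-01 is a Tuesday.
That's 91 days from start to end, counting both.
91 = 7 × 13, so the span is exactly 13 full weeks.
Each full week contributes one Sunday: 13 so far.
Total: 13.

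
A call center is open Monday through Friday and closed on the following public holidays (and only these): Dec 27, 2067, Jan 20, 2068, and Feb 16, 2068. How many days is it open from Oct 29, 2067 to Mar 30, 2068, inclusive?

Oct 29, 2067 is a Saturday.
That's 154 days from start to end, counting both.
154 = 7 × 22, so the span is exactly 22 full weeks.
Each full week contributes 5 weekdays (Mon–Fri): 22 × 5 = 110.
Holidays: Dec 27, 2067 (Tue); Jan 20, 2068 (Fri); Feb 16, 2068 (Thu).
All 3 holidays fall on weekdays, so subtract 3.
Business days: 110 − 3 = 107.

107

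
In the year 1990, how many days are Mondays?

53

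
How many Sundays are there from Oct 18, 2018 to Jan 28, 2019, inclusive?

Oct 18, 2018 is a Thursday.
From Oct 18, 2018 to Jan 28, 2019 is 103 days inclusive.
103 = 7 × 14 + 5, so there are 14 full weeks plus 5 extra days.
Each full week contributes one Sunday: 14 so far.
The 5 extra days are Thu, Fri, Sat, Sun, Mon — 1 of them qualifies.
Total: 14 + 1 = 15.

15 Sundays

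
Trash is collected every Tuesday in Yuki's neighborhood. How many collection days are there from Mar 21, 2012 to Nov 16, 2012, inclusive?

Mar 21, 2012 is a Wednesday.
The range spans 241 days (inclusive of both endpoints).
241 = 7 × 34 + 3, so there are 34 full weeks plus 3 extra days.
Each full week contributes one Tuesday: 34 so far.
The 3 extra days are Wednesday, Thursday, Friday — none qualify.
Total: 34 + 0 = 34.

34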